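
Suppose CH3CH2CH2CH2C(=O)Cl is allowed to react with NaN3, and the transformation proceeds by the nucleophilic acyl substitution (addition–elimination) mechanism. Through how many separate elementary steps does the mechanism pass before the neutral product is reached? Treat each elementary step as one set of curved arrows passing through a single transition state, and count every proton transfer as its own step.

Step 1: N3⁻ adds to the carbonyl carbon; the C=O π electrons shift onto oxygen and a tetrahedral alkoxide intermediate forms.
Step 2: Collapse of the tetrahedral intermediate: the alkoxide oxygen pushes its lone pair back to re-form C=O while Cl⁻ leaves.
Total: 2 elementary steps.

2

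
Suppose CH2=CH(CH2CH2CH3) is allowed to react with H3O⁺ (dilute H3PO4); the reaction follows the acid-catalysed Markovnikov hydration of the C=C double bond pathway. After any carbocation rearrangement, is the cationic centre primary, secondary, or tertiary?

secondary

Step 1: The π electrons of the C=C bond attack a proton of H3O⁺; Markovnikov addition places the new C–H on the less-substituted alkene carbon, so the positive charge ends up on the more-substituted carbon — a secondary carbocation. H2O is released.
No single 1,2-shift to an adjacent carbon would give a more-substituted cation, so no rearrangement occurs.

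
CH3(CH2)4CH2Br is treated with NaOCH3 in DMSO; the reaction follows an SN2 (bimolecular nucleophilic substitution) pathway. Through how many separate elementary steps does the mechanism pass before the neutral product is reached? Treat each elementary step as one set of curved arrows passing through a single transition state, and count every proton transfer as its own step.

Step 1: CH3O⁻ attacks the back face of the α-carbon while Br⁻ departs with the C–Br bonding pair — a single concerted displacement through a pentacoordinate transition state.
Total: 1 elementary step.

1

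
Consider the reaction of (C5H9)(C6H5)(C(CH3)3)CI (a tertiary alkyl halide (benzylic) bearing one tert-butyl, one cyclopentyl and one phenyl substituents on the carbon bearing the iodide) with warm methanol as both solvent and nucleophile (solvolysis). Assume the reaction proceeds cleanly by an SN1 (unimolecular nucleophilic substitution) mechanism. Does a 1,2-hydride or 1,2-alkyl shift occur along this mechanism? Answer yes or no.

The first-formed carbocation is tertiary.
No single 1,2-shift to an adjacent carbon would produce a more-substituted cation than the one already present, so no rearrangement occurs.

no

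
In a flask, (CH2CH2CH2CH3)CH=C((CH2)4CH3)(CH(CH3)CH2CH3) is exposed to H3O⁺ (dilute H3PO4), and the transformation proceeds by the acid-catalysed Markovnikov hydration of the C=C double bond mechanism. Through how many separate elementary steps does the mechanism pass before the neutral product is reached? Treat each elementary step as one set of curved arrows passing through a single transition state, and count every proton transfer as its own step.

Step 1: Electrophilic addition begins with the π(C=C) electrons forming a bond to the proton of H3O⁺. Following Markovnikov's rule, the resulting cation is tertiary. H2O is released.
(No 1,2-shift: no single shift to an adjacent carbon would give a more stable cation.)
Step 2: A lone pair on the oxygen of H2O attacks the carbocation, forming a C–O bond and an oxonium ion (a protonated alcohol).
Step 3: Deprotonation of the oxonium ion by a water molecule delivers the neutral alcohol and regenerates the acid catalyst.
Total: 3 elementary steps.

3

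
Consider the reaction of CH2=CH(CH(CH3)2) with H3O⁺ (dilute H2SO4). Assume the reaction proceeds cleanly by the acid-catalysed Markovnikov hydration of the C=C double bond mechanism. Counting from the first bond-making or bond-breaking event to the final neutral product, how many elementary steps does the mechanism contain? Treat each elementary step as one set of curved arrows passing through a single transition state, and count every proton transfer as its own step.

Step 1: Protonation of the alkene by H3O⁺: the π bond acts as the nucleophile and picks up H⁺, giving the more stable (Markovnikov) secondary carbocation. H2O is released.
Step 2: A hydride (H with its bonding pair) migrates from the adjacent isopropyl carbon to the cationic centre — a 1,2-hydride shift — upgrading the secondary cation to a tertiary one.
Step 3: A lone pair on the oxygen of H2O attacks the carbocation, forming a C–O bond and an oxonium ion (a protonated alcohol).
Step 4: Proton transfer from the O–H of the oxonium ion to H2O completes the catalytic cycle and yields the alcohol.
Total: 4 elementary steps.

4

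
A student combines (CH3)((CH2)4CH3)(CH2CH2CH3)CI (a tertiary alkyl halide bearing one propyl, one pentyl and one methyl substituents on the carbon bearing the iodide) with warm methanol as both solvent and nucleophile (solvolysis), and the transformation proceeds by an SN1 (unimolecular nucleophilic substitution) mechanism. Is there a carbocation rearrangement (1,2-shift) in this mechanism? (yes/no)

no

The first-formed carbocation is tertiary.
No single 1,2-shift to an adjacent carbon would produce a more-substituted cation than the one already present, so no rearrangement occurs.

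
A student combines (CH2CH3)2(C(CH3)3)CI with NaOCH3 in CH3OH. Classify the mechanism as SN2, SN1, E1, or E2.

E2

Conditions: a strong base with a tertiary substrate bearing a β-hydrogen.
These conditions are the textbook signature of the E2 pathway.
A strong (often hindered) base removes a β-H in concert with loss of the leaving group — bimolecular elimination.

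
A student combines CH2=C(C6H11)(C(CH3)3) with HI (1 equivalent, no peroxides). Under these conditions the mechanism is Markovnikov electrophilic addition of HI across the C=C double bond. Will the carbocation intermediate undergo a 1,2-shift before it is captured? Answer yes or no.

no

The first-formed carbocation is tertiary.
No single 1,2-shift to an adjacent carbon would produce a more-substituted cation than the one already present, so no rearrangement occurs.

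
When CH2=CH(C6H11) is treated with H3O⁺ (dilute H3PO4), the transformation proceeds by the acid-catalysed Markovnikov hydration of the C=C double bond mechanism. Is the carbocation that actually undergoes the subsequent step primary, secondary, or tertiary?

tertiary

Step 1: The π electrons of the C=C bond attack a proton of H3O⁺; Markovnikov addition places the new C–H on the less-substituted alkene carbon, so the positive charge ends up on the more-substituted carbon — a secondary carbocation. H2O is released.
Step 2: A 1,2-hydride shift from the adjacent cyclohexyl carbon moves the positive charge from the secondary centre to an adjacent carbon, generating a more stable tertiary carbocation.
The cation rearranges from secondary to tertiary via a 1,2-hydride shift from the adjacent cyclohexyl carbon; the tertiary cation is what reacts next.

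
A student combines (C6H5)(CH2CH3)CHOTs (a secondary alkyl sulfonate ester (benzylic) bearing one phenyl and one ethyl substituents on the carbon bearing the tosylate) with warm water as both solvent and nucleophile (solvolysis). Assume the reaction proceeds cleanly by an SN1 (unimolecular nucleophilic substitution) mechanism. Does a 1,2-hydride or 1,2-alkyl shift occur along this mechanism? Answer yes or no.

no

The first-formed carbocation is secondary.
No single 1,2-shift to an adjacent carbon would produce a more-substituted cation than the one already present, so no rearrangement occurs.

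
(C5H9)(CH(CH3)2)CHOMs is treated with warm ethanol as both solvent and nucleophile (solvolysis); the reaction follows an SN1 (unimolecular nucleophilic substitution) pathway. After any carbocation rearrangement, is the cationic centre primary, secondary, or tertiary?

Step 1: Ionisation: the C–O σ-bond cleaves heterolytically; both bonding electrons depart with MsO⁻, leaving a secondary carbocation at the α-carbon.
Step 2: A hydride (H with its bonding pair) migrates from the adjacent cyclopentyl carbon to the cationic centre — a 1,2-hydride shift — upgrading the secondary cation to a tertiary one.
The cation rearranges from secondary to tertiary via a 1,2-hydride shift from the adjacent cyclopentyl carbon; the tertiary cation is what reacts next.

tertiary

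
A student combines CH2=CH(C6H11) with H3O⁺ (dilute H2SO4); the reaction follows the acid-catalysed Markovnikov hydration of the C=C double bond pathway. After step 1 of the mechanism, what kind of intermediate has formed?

secondary carbocation

Step 1: The π electrons of the C=C bond attack a proton of H3O⁺; Markovnikov addition places the new C–H on the less-substituted alkene carbon, so the positive charge ends up on the more-substituted carbon — a secondary carbocation. H2O is released.
After step 1 the species present is a secondary carbocation.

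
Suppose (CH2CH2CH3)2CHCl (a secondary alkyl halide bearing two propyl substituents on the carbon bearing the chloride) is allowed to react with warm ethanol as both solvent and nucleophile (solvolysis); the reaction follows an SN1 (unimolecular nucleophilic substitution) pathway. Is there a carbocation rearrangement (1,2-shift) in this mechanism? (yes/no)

The first-formed carbocation is secondary.
No single 1,2-shift to an adjacent carbon would produce a more-substituted cation than the one already present, so no rearrangement occurs.

no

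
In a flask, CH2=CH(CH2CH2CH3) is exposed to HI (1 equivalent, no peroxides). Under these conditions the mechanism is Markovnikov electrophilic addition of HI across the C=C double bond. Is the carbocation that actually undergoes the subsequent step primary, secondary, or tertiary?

Step 1: The π electrons of the C=C bond attack a proton of HI; Markovnikov addition places the new C–H on the less-substituted alkene carbon, so the positive charge ends up on the more-substituted carbon — a secondary carbocation. The H–I bond breaks heterolytically, releasing I⁻.
No single 1,2-shift to an adjacent carbon would give a more-substituted cation, so no rearrangement occurs.

secondary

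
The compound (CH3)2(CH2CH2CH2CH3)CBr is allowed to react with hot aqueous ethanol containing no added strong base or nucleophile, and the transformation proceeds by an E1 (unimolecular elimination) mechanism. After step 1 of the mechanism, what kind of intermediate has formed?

Step 1: Unassisted departure of Br⁻ (taking the C–Br bonding pair) generates a tertiary carbocation.
After step 1 the species present is a tertiary carbocation.

tertiary carbocation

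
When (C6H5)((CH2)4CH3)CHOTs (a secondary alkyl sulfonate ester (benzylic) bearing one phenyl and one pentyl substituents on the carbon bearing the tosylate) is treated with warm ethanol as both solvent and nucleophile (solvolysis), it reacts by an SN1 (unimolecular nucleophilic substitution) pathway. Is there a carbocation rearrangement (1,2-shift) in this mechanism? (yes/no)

no

The first-formed carbocation is secondary.
No single 1,2-shift to an adjacent carbon would produce a more-substituted cation than the one already present, so no rearrangement occurs.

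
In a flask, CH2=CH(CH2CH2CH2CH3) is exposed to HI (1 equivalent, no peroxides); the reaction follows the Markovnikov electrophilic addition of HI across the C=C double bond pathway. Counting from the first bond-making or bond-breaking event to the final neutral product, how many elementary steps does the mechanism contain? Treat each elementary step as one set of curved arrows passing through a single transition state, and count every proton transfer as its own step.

Step 1: Electrophilic addition begins with the π(C=C) electrons forming a bond to the proton of HI. Following Markovnikov's rule, the resulting cation is secondary. The H–I bond breaks heterolytically, releasing I⁻.
(No 1,2-shift: no single shift to an adjacent carbon would give a more stable cation.)
Step 2: The I⁻ anion donates a lone pair to the carbocation, forming the new C–I σ-bond and giving the neutral alkyl halide.
Total: 2 elementary steps.

2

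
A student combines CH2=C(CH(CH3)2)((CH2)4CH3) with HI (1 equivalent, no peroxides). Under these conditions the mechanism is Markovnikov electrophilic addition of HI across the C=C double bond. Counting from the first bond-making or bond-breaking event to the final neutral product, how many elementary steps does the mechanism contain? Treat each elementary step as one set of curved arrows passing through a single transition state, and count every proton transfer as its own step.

2

Step 1: Protonation of the alkene by HI: the π bond acts as the nucleophile and picks up H⁺, giving the more stable (Markovnikov) tertiary carbocation. The H–I bond breaks heterolytically, releasing I⁻.
(No 1,2-shift: no single shift to an adjacent carbon would give a more stable cation.)
Step 2: The I⁻ anion donates a lone pair to the carbocation, forming the new C–I σ-bond and giving the neutral alkyl halide.
Total: 2 elementary steps.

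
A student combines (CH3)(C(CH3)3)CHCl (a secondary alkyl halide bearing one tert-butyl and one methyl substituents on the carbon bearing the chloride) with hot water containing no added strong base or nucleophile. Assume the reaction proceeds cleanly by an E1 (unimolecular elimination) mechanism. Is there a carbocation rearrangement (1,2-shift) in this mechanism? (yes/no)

yes

The first-formed carbocation is secondary.
The adjacent tert-butyl carbon has no hydrogen but bears methyl groups; migration of one methyl with its bonding pair (a 1,2-methyl shift) places the charge on a tertiary centre.
Tertiary is more stable than secondary, so the shift occurs.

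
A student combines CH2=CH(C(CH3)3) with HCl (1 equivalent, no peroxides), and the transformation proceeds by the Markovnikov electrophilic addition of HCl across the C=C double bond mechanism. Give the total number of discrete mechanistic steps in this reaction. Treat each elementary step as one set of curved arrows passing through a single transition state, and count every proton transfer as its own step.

3

Step 1: Electrophilic addition begins with the π(C=C) electrons forming a bond to the proton of HCl. Following Markovnikov's rule, the resulting cation is secondary. The H–Cl bond breaks heterolytically, releasing Cl⁻.
Step 2: Carbocation rearrangement: a 1,2-methyl shift from the adjacent tert-butyl carbon converts the initially-formed secondary cation into the more stable tertiary cation.
Step 3: Cl⁻ captures the cation: a lone pair on Cl⁻ fills the empty p orbital, producing the alkyl halide product.
Total: 3 elementary steps.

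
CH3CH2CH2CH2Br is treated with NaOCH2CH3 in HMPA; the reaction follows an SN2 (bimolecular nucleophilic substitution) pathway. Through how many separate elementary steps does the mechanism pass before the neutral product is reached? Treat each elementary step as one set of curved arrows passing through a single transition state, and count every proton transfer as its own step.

1

Step 1: CH3CH2O⁻ attacks the back face of the α-carbon while Br⁻ departs with the C–Br bonding pair — a single concerted displacement through a pentacoordinate transition state.
Total: 1 elementary step.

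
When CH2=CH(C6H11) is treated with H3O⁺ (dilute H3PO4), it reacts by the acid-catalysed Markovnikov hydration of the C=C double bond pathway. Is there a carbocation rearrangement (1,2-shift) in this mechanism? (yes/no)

yes

The first-formed carbocation is secondary.
The adjacent cyclohexyl carbon already bears 2 other carbon substituents and has a hydrogen to migrate; after a 1,2-hydride shift from that carbon the positive charge sits on a tertiary centre.
Tertiary is more stable than secondary, so the shift occurs.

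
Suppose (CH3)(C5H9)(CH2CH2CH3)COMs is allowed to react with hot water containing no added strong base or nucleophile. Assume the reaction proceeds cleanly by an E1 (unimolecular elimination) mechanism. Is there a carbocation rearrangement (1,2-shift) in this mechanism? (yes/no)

The first-formed carbocation is tertiary.
No single 1,2-shift to an adjacent carbon would produce a more-substituted cation than the one already present, so no rearrangement occurs.

no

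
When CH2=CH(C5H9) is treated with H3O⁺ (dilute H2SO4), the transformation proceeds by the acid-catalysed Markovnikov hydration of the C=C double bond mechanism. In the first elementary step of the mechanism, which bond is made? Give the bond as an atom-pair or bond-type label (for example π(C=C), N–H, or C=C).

Step 1: Protonation of the alkene by H3O⁺: the π bond acts as the nucleophile and picks up H⁺, giving the more stable (Markovnikov) secondary carbocation. H2O is released.
The bond formed in this step is the C–H bond.

C–H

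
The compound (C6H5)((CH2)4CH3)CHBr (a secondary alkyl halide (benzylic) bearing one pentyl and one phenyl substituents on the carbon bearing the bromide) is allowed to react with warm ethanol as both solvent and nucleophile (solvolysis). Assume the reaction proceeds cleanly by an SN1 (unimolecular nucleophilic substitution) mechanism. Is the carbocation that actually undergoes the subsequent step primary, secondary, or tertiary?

secondary

Step 1: Unassisted departure of Br⁻ (taking the C–Br bonding pair) generates a secondary carbocation.
No single 1,2-shift to an adjacent carbon would give a more-substituted cation, so no rearrangement occurs.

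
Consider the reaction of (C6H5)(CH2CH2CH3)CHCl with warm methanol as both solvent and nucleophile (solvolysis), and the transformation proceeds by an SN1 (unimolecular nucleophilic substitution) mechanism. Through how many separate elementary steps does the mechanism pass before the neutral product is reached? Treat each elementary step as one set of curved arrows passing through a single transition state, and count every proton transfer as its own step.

Step 1: Unassisted departure of Cl⁻ (taking the C–Cl bonding pair) generates a secondary carbocation.
(No 1,2-shift: no single shift to an adjacent carbon would give a more stable cation.)
Step 2: Nucleophilic capture: the oxygen of CH3OH bonds to the cationic carbon, producing an oxonium-ion intermediate.
Step 3: Deprotonation of the oxonium oxygen by solvent methanol yields the neutral ether.
Total: 3 elementary steps.

3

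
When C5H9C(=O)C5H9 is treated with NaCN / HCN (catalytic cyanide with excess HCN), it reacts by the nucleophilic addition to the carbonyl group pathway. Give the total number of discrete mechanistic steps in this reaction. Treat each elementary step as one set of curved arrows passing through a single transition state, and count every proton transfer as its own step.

2

Step 1: CN⁻ attacks the sp² carbonyl carbon; the C=O π bond breaks and the electrons end up as a lone pair on the alkoxide oxygen of the tetrahedral intermediate.
Step 2: Proton transfer from HCN to the alkoxide furnishes a cyanohydrin (and releases another CN⁻ to continue the reaction).
Total: 2 elementary steps.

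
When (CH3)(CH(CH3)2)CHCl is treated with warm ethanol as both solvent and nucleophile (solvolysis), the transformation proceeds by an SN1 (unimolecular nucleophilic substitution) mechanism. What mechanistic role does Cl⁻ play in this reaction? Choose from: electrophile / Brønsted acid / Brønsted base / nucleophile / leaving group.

leaving group

Step 1: The C–Cl bond breaks with both electrons going to the chloride; Cl⁻ leaves and a secondary carbocation remains.
Cl⁻ departs with both electrons of the breaking σ-bond — that is the definition of a leaving group.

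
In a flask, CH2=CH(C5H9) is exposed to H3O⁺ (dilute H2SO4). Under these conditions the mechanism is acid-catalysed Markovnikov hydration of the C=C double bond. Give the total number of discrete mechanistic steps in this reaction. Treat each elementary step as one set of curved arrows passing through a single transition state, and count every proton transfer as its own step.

Step 1: The π electrons of the C=C bond attack a proton of H3O⁺; Markovnikov addition places the new C–H on the less-substituted alkene carbon, so the positive charge ends up on the more-substituted carbon — a secondary carbocation. H2O is released.
Step 2: A 1,2-hydride shift from the adjacent cyclopentyl carbon moves the positive charge from the secondary centre to an adjacent carbon, generating a more stable tertiary carbocation.
Step 3: Water acts as the nucleophile: an oxygen lone pair bonds to the cationic carbon, giving an oxonium-ion intermediate.
Step 4: Deprotonation of the oxonium ion by a water molecule delivers the neutral alcohol and regenerates the acid catalyst.
Total: 4 elementary steps.

4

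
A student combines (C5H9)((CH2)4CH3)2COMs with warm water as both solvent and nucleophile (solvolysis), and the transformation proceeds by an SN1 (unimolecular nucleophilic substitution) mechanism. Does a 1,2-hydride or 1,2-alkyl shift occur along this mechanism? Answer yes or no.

The first-formed carbocation is tertiary.
No single 1,2-shift to an adjacent carbon would produce a more-substituted cation than the one already present, so no rearrangement occurs.

no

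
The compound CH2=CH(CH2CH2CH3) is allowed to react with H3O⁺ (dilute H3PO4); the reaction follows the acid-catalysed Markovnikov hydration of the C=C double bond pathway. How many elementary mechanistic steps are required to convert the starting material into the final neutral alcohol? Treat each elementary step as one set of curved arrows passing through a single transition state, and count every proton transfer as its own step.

3

Step 1: Protonation of the alkene by H3O⁺: the π bond acts as the nucleophile and picks up H⁺, giving the more stable (Markovnikov) secondary carbocation. H2O is released.
(No 1,2-shift: no single shift to an adjacent carbon would give a more stable cation.)
Step 2: Water acts as the nucleophile: an oxygen lone pair bonds to the cationic carbon, giving an oxonium-ion intermediate.
Step 3: Deprotonation of the oxonium ion by a water molecule delivers the neutral alcohol and regenerates the acid catalyst.
Total: 3 elementary steps.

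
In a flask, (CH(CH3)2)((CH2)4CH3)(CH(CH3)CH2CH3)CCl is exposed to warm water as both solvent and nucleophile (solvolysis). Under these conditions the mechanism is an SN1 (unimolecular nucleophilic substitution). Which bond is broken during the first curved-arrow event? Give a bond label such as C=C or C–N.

Step 1: Rate-determining heterolysis of the C–Cl bond gives Cl⁻ and a tertiary carbocation.
The bond broken in this step is the C–Cl bond.

C–Cl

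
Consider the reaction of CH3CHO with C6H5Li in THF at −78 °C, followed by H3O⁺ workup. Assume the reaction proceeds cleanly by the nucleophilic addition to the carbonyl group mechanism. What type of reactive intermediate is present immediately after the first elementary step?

tetrahedral alkoxide intermediate

Step 1: Nucleophilic addition: the carbanion-like carbon of C6H5Li adds to the carbonyl carbon, pushing the π(C=O) electron pair onto oxygen and giving a tetrahedral alkoxide.
After step 1 the species present is a tetrahedral alkoxide intermediate.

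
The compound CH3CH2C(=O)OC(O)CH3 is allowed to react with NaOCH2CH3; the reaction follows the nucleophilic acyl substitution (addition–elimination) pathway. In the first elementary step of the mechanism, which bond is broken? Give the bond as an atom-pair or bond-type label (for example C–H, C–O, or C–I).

π(C=O)

Step 1: A lone pair on the O of CH3CH2O⁻ attacks the electrophilic acyl carbon; the π(C=O) electrons move onto oxygen, giving a tetrahedral intermediate.
The bond broken in this step is the π(C=O) bond.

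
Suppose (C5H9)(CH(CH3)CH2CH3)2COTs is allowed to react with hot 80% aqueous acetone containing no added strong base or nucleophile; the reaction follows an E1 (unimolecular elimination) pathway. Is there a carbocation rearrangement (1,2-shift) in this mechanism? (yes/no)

The first-formed carbocation is tertiary.
No single 1,2-shift to an adjacent carbon would produce a more-substituted cation than the one already present, so no rearrangement occurs.

no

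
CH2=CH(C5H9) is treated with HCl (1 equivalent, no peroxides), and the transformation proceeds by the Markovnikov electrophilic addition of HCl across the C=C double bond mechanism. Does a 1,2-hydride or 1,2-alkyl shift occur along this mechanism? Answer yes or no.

yes

The first-formed carbocation is secondary.
The adjacent cyclopentyl carbon already bears 2 other carbon substituents and has a hydrogen to migrate; after a 1,2-hydride shift from that carbon the positive charge sits on a tertiary centre.
Tertiary is more stable than secondary, so the shift occurs.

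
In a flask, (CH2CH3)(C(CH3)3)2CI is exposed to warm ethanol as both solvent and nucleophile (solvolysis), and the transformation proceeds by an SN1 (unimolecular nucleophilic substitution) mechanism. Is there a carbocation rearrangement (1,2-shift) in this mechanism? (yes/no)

no

The first-formed carbocation is tertiary.
No single 1,2-shift to an adjacent carbon would produce a more-substituted cation than the one already present, so no rearrangement occurs.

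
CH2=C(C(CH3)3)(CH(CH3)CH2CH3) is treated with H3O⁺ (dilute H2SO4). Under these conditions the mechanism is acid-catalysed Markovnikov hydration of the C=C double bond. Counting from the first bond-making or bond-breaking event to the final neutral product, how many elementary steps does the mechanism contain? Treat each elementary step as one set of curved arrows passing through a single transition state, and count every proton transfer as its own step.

3

Step 1: Protonation of the alkene by H3O⁺: the π bond acts as the nucleophile and picks up H⁺, giving the more stable (Markovnikov) tertiary carbocation. H2O is released.
(No 1,2-shift: no single shift to an adjacent carbon would give a more stable cation.)
Step 2: A lone pair on the oxygen of H2O attacks the carbocation, forming a C–O bond and an oxonium ion (a protonated alcohol).
Step 3: Deprotonation of the oxonium ion by a water molecule delivers the neutral alcohol and regenerates the acid catalyst.
Total: 3 elementary steps.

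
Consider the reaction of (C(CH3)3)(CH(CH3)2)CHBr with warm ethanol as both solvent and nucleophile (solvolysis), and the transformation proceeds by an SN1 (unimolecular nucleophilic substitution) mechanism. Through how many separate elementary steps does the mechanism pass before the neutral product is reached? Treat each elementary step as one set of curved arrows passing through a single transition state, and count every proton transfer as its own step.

Step 1: Ionisation: the C–Br σ-bond cleaves heterolytically; both bonding electrons depart with Br⁻, leaving a secondary carbocation at the α-carbon.
Step 2: A 1,2-hydride shift from the adjacent isopropyl carbon moves the positive charge from the secondary centre to an adjacent carbon, generating a more stable tertiary carbocation.
Step 3: CH3CH2OH donates an oxygen lone pair into the empty p orbital of the cation, giving a protonated ether (an oxonium ion).
Step 4: Proton transfer from the O–H of the oxonium ion to a solvent molecule delivers the neutral ether.
Total: 4 elementary steps.

4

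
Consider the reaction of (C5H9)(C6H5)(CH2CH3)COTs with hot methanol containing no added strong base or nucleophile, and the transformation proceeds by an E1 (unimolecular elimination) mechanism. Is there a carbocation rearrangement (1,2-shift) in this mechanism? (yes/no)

no

The first-formed carbocation is tertiary.
No single 1,2-shift to an adjacent carbon would produce a more-substituted cation than the one already present, so no rearrangement occurs.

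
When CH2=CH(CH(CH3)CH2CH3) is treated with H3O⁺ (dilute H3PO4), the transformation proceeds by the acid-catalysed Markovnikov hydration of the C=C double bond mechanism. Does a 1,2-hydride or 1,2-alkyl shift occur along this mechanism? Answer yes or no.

yes

The first-formed carbocation is secondary.
The adjacent sec-butyl carbon already bears 2 other carbon substituents and has a hydrogen to migrate; after a 1,2-hydride shift from that carbon the positive charge sits on a tertiary centre.
Tertiary is more stable than secondary, so the shift occurs.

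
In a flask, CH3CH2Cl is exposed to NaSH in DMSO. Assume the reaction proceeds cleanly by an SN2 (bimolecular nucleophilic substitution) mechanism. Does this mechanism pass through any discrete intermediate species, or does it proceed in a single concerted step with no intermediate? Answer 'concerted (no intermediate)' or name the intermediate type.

concerted (no intermediate)

The hydrosulfide nucleophile donates a lone pair from S to the α-carbon in a backside attack; simultaneously the C–Cl σ-bond breaks and both of its electrons leave with Cl⁻. One concerted step with inversion of configuration.
All bond changes occur in one transition state; no discrete intermediate is formed.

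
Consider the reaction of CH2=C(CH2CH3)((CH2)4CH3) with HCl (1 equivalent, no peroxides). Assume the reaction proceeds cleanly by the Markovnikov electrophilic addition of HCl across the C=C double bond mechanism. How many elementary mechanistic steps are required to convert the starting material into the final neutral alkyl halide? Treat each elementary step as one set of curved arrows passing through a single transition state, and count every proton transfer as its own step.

2

Step 1: Protonation of the alkene by HCl: the π bond acts as the nucleophile and picks up H⁺, giving the more stable (Markovnikov) tertiary carbocation. The H–Cl bond breaks heterolytically, releasing Cl⁻.
(No 1,2-shift: no single shift to an adjacent carbon would give a more stable cation.)
Step 2: Nucleophilic attack by Cl⁻ on the carbocation completes the addition, giving R–Cl.
Total: 2 elementary steps.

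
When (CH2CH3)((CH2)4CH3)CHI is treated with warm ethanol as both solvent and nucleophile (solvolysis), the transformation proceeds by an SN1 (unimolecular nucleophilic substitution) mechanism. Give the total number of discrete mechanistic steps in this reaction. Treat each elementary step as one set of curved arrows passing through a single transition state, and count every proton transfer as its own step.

3

Step 1: Ionisation: the C–I σ-bond cleaves heterolytically; both bonding electrons depart with I⁻, leaving a secondary carbocation at the α-carbon.
(No 1,2-shift: no single shift to an adjacent carbon would give a more stable cation.)
Step 2: A lone pair on the oxygen of CH3CH2OH attacks the carbocation, forming a new C–O σ-bond and an oxonium ion.
Step 3: Deprotonation of the oxonium oxygen by solvent ethanol yields the neutral ether.
Total: 3 elementary steps.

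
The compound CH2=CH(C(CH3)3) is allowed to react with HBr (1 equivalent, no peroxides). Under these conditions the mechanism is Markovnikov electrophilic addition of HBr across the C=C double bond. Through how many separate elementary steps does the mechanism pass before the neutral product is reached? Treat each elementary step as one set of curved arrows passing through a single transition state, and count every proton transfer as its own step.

Step 1: Protonation of the alkene by HBr: the π bond acts as the nucleophile and picks up H⁺, giving the more stable (Markovnikov) secondary carbocation. The H–Br bond breaks heterolytically, releasing Br⁻.
Step 2: A methyl group with its bonding pair migrates from the adjacent tert-butyl carbon to the cationic centre — a 1,2-methyl shift — upgrading the secondary cation to a tertiary one.
Step 3: The Br⁻ anion donates a lone pair to the carbocation, forming the new C–Br σ-bond and giving the neutral alkyl halide.
Total: 3 elementary steps.

3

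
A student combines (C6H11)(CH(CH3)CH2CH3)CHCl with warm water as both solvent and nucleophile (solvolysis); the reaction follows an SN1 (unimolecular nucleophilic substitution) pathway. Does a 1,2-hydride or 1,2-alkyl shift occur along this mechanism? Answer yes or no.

The first-formed carbocation is secondary.
The adjacent sec-butyl carbon already bears 2 other carbon substituents and has a hydrogen to migrate; after a 1,2-hydride shift from that carbon the positive charge sits on a tertiary centre.
Tertiary is more stable than secondary, so the shift occurs.

yes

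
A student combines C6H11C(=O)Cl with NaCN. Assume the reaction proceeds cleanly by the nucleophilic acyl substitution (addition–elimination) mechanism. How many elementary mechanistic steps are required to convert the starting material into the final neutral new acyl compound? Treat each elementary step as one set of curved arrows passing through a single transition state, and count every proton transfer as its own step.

2

Step 1: CN⁻ adds to the carbonyl carbon; the C=O π electrons shift onto oxygen and a tetrahedral alkoxide intermediate forms.
Step 2: An oxygen lone pair re-forms the C=O π bond as the C–Cl σ-bond breaks; Cl⁻ is expelled.
Total: 2 elementary steps.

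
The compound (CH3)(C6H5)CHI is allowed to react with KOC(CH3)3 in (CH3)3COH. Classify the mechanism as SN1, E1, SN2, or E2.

Conditions: a strong/bulky base with a secondary substrate bearing a β-hydrogen.
These conditions are the textbook signature of the E2 pathway.
A strong (often hindered) base removes a β-H in concert with loss of the leaving group — bimolecular elimination.

E2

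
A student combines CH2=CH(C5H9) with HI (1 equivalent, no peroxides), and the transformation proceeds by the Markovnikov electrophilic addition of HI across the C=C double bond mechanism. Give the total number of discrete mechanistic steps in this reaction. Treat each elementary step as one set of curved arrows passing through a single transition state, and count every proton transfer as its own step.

3

Step 1: Electrophilic addition begins with the π(C=C) electrons forming a bond to the proton of HI. Following Markovnikov's rule, the resulting cation is secondary. The H–I bond breaks heterolytically, releasing I⁻.
Step 2: Carbocation rearrangement: a 1,2-hydride shift from the adjacent cyclopentyl carbon converts the initially-formed secondary cation into the more stable tertiary cation.
Step 3: Nucleophilic attack by I⁻ on the carbocation completes the addition, giving R–I.
Total: 3 elementary steps.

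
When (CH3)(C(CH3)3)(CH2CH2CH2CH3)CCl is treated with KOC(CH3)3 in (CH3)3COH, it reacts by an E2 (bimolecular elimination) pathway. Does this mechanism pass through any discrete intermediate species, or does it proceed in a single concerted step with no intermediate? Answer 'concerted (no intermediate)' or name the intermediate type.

In one step, (CH3)3CO⁻ pulls off a β-proton, the C–Cl bond cleaves, and a C=C double bond forms between the α- and β-carbons (E2, anti elimination).
All bond changes occur in one transition state; no discrete intermediate is formed.

concerted (no intermediate)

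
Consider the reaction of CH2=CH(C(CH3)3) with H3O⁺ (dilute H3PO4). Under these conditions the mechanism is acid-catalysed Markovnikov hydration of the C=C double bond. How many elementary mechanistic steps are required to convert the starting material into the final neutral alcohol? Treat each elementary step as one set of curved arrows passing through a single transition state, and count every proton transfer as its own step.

4

Step 1: The π electrons of the C=C bond attack a proton of H3O⁺; Markovnikov addition places the new C–H on the less-substituted alkene carbon, so the positive charge ends up on the more-substituted carbon — a secondary carbocation. H2O is released.
Step 2: A 1,2-methyl shift from the adjacent tert-butyl carbon moves the positive charge from the secondary centre to an adjacent carbon, generating a more stable tertiary carbocation.
Step 3: Nucleophilic capture of the cation by H2O produces the protonated alcohol (an oxonium ion).
Step 4: Deprotonation of the oxonium ion by a water molecule delivers the neutral alcohol and regenerates the acid catalyst.
Total: 4 elementary steps.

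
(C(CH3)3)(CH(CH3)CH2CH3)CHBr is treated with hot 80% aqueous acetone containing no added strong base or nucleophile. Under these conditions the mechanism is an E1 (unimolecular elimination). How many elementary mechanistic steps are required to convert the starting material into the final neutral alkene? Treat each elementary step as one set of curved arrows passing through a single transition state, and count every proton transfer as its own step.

Step 1: The C–Br bond breaks with both electrons going to the bromide; Br⁻ leaves and a secondary carbocation remains.
Step 2: Carbocation rearrangement: a 1,2-hydride shift from the adjacent sec-butyl carbon converts the initially-formed secondary cation into the more stable tertiary cation.
Step 3: Loss of a β-proton to a water molecule of the solvent: the C–H bonding pair collapses toward the cationic carbon to form the C=C π bond, yielding the alkene.
Total: 3 elementary steps.

3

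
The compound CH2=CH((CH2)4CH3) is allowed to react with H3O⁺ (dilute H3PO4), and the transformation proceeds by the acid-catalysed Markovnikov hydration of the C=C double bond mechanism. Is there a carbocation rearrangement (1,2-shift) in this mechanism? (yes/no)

The first-formed carbocation is secondary.
No single 1,2-shift to an adjacent carbon would produce a more-substituted cation than the one already present, so no rearrangement occurs.

no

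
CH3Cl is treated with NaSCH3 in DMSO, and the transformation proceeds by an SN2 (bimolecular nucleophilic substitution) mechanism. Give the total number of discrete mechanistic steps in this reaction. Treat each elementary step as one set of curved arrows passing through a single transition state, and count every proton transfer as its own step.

Step 1: Backside attack by CH3S⁻ on the carbon bearing the chloride: the new C–S bond forms as the C–Cl bond breaks, with Walden inversion at carbon.
Total: 1 elementary step.

1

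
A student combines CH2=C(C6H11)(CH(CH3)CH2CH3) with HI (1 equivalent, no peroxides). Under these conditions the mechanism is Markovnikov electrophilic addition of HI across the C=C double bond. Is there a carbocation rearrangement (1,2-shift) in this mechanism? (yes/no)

no

The first-formed carbocation is tertiary.
No single 1,2-shift to an adjacent carbon would produce a more-substituted cation than the one already present, so no rearrangement occurs.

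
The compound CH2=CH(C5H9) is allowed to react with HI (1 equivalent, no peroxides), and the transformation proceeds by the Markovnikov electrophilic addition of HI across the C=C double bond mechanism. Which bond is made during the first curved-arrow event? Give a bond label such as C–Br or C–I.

Step 1: Electrophilic addition begins with the π(C=C) electrons forming a bond to the proton of HI. Following Markovnikov's rule, the resulting cation is secondary. The H–I bond breaks heterolytically, releasing I⁻.
The bond formed in this step is the C–H bond.

C–H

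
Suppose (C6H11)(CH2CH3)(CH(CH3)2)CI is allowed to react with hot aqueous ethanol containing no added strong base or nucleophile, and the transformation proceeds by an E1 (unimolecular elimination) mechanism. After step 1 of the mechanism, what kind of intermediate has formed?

Step 1: Ionisation: the C–I σ-bond cleaves heterolytically; both bonding electrons depart with I⁻, leaving a tertiary carbocation at the α-carbon.
After step 1 the species present is a tertiary carbocation.

tertiary carbocation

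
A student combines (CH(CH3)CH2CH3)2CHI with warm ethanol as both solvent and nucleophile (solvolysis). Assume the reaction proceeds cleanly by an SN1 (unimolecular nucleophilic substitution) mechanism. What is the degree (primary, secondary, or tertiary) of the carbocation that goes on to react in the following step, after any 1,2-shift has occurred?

Step 1: The C–I bond breaks with both electrons going to the iodide; I⁻ leaves and a secondary carbocation remains.
Step 2: Carbocation rearrangement: a 1,2-hydride shift from the adjacent sec-butyl carbon converts the initially-formed secondary cation into the more stable tertiary cation.
The cation rearranges from secondary to tertiary via a 1,2-hydride shift from the adjacent sec-butyl carbon; the tertiary cation is what reacts next.

tertiary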